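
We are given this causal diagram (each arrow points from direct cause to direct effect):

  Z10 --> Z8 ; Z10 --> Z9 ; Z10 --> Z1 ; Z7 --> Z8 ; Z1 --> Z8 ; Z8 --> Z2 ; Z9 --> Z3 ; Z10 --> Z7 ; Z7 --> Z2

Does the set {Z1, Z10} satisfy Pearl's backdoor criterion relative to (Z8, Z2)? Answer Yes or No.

Backdoor paths from Z8 to Z2 (paths whose first edge points into Z8):
  P1: Z8 <- Z10 -> Z7 -> Z2
  P2: Z8 <- Z1 <- Z10 -> Z7 -> Z2
  P3: Z8 <- Z7 -> Z2
Condition 1 (no descendant of Z8 in the set): holds — descendants of Z8 are {Z2}; none are in {Z1, Z10}.
Condition 2 (every backdoor path blocked by {Z1, Z10}):
  P1: blocked at fork node Z10 ∈ conditioning set.
  P2: blocked at chain node Z1 ∈ conditioning set.
  P3: open — no interior node is in the conditioning set.
{Z1, Z10} does not satisfy the backdoor criterion.

No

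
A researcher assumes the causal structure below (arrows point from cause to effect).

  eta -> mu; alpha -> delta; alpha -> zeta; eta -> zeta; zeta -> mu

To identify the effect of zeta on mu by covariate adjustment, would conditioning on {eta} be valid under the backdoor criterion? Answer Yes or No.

Yes

Backdoor paths from zeta to mu (paths whose first edge points into zeta):
  P1: zeta <- eta -> mu
Condition 1 (no descendant of zeta in the set): holds — descendants of zeta are {mu}; none are in {eta}.
Condition 2 (every backdoor path blocked by {eta}):
  P1: blocked at fork node eta ∈ conditioning set.
{eta} satisfies the backdoor criterion.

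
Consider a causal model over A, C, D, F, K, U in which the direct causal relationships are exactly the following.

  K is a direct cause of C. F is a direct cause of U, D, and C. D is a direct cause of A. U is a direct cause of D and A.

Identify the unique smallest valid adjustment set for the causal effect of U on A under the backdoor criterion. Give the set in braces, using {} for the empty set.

Variables eligible for adjustment (non-descendants of U, excluding U and A): {C, F, K}.
Backdoor paths from U to A:
  P1: U <- F -> D -> A
The empty set is not sufficient: P1 (U <- F -> D -> A) has no collider blocking it and no conditioned non-collider, so it is open.
Try {F}:
  P1: blocked at fork node F ∈ conditioning set.
{F} contains no descendant of U and blocks every backdoor path.
No other singleton works — e.g. {K} leaves P1 open — so {F} is the unique smallest valid adjustment set.

{F}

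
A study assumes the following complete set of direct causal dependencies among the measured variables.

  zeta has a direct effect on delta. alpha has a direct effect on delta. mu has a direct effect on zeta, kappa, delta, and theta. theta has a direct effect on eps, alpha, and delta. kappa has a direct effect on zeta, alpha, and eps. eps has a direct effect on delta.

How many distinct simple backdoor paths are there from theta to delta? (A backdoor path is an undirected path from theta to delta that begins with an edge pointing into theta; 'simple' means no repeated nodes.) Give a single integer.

A backdoor path from theta to delta is any simple undirected path whose first edge points into theta (i.e. leaves theta via a parent).
Parents of theta: {mu}.
Enumerating:
  P1: theta <- mu -> kappa -> eps -> delta
  P2: theta <- mu -> kappa -> zeta -> delta
  P3: theta <- mu -> kappa -> alpha -> delta
  P4: theta <- mu -> zeta <- kappa -> eps -> delta
  P5: theta <- mu -> zeta <- kappa -> alpha -> delta
  P6: theta <- mu -> zeta -> delta
  P7: theta <- mu -> delta
That exhausts the simple backdoor paths. Count: 7.

7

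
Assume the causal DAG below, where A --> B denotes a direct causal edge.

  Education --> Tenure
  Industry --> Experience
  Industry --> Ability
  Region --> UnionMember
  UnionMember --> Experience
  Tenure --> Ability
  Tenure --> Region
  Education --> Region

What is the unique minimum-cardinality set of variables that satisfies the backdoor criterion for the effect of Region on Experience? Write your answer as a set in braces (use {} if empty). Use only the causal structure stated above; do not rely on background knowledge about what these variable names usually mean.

Variables eligible for adjustment (non-descendants of Region, excluding Region and Experience): {Ability, Education, Industry, Tenure}.
Backdoor paths from Region to Experience:
  P1: Region <- Education -> Tenure -> Ability <- Industry -> Experience
  P2: Region <- Tenure -> Ability <- Industry -> Experience
Each backdoor path contains an unconditioned collider, so every path is already blocked with the empty conditioning set:
  P1: blocked at collider Ability (neither it nor any descendant is in the conditioning set).
  P2: blocked at collider Ability (neither it nor any descendant is in the conditioning set).
The empty set is therefore the unique smallest valid set.

{}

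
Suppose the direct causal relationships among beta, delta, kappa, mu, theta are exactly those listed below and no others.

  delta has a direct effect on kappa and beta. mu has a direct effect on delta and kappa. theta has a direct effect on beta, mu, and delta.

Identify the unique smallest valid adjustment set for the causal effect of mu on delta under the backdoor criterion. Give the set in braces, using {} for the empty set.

Variables eligible for adjustment (non-descendants of mu, excluding mu and delta): {theta}.
Backdoor paths from mu to delta:
  P1: mu <- theta -> delta
  P2: mu <- theta -> beta <- delta
The empty set is not sufficient: P1 (mu <- theta -> delta) has no collider blocking it and no conditioned non-collider, so it is open.
Try {theta}:
  P1: blocked at fork node theta ∈ conditioning set.
  P2: blocked at fork node theta ∈ conditioning set.
{theta} contains no descendant of mu and blocks every backdoor path.
{theta} is the unique smallest valid adjustment set.

{theta}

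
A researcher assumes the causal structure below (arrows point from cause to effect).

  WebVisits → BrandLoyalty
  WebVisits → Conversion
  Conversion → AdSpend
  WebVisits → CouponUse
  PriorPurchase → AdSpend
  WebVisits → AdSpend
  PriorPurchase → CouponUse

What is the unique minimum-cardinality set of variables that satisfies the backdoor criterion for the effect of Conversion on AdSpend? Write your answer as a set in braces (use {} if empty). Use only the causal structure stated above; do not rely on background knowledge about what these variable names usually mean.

{WebVisits}

Variables eligible for adjustment (non-descendants of Conversion, excluding Conversion and AdSpend): {BrandLoyalty, CouponUse, PriorPurchase, WebVisits}.
Backdoor paths from Conversion to AdSpend:
  P1: Conversion <- WebVisits -> CouponUse <- PriorPurchase -> AdSpend
  P2: Conversion <- WebVisits -> AdSpend
The empty set is not sufficient: P2 (Conversion <- WebVisits -> AdSpend) has no collider blocking it and no conditioned non-collider, so it is open.
Try {WebVisits}:
  P1: blocked at fork node WebVisits ∈ conditioning set.
  P2: blocked at fork node WebVisits ∈ conditioning set.
{WebVisits} contains no descendant of Conversion and blocks every backdoor path.
No other singleton works — e.g. {PriorPurchase} leaves P2 open — so {WebVisits} is the unique smallest valid adjustment set.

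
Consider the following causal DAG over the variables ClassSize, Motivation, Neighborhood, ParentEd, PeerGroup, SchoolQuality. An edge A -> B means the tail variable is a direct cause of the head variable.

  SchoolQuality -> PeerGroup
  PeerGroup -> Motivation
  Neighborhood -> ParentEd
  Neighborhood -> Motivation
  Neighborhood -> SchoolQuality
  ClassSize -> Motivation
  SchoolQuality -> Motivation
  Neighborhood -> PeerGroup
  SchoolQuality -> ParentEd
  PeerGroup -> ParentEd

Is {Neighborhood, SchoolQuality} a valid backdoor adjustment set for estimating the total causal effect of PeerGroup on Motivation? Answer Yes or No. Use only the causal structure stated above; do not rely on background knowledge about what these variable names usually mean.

Yes

Backdoor paths from PeerGroup to Motivation (paths whose first edge points into PeerGroup):
  P1: PeerGroup <- Neighborhood -> SchoolQuality -> Motivation
  P2: PeerGroup <- Neighborhood -> Motivation
  P3: PeerGroup <- Neighborhood -> ParentEd <- SchoolQuality -> Motivation
  P4: PeerGroup <- SchoolQuality <- Neighborhood -> Motivation
  P5: PeerGroup <- SchoolQuality -> Motivation
  P6: PeerGroup <- SchoolQuality -> ParentEd <- Neighborhood -> Motivation
Condition 1 (no descendant of PeerGroup in the set): holds — descendants of PeerGroup are {Motivation, ParentEd}; none are in {Neighborhood, SchoolQuality}.
Condition 2 (every backdoor path blocked by {Neighborhood, SchoolQuality}):
  P1: blocked at fork node Neighborhood ∈ conditioning set.
  P2: blocked at fork node Neighborhood ∈ conditioning set.
  P3: blocked at fork node Neighborhood ∈ conditioning set.
  P4: blocked at chain node SchoolQuality ∈ conditioning set.
  P5: blocked at fork node SchoolQuality ∈ conditioning set.
  P6: blocked at fork node SchoolQuality ∈ conditioning set.
{Neighborhood, SchoolQuality} satisfies the backdoor criterion.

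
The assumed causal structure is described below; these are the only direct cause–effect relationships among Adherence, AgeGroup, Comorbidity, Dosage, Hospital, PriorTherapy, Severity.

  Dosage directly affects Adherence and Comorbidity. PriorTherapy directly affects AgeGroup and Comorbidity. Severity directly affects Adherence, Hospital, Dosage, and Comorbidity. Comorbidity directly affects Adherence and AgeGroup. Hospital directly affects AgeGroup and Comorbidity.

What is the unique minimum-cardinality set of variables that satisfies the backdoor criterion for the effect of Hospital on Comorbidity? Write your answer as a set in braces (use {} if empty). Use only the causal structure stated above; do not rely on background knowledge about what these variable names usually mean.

{Severity}

Variables eligible for adjustment (non-descendants of Hospital, excluding Hospital and Comorbidity): {Dosage, PriorTherapy, Severity}.
Backdoor paths from Hospital to Comorbidity:
  P1: Hospital <- Severity -> Dosage -> Comorbidity
  P2: Hospital <- Severity -> Dosage -> Adherence <- Comorbidity
  P3: Hospital <- Severity -> Comorbidity
  P4: Hospital <- Severity -> Adherence <- Dosage -> Comorbidity
  P5: Hospital <- Severity -> Adherence <- Comorbidity
The empty set is not sufficient: P1 (Hospital <- Severity -> Dosage -> Comorbidity) has no collider blocking it and no conditioned non-collider, so it is open.
Try {Severity}:
  P1: blocked at fork node Severity ∈ conditioning set.
  P2: blocked at fork node Severity ∈ conditioning set.
  P3: blocked at fork node Severity ∈ conditioning set.
  P4: blocked at fork node Severity ∈ conditioning set.
  P5: blocked at fork node Severity ∈ conditioning set.
{Severity} contains no descendant of Hospital and blocks every backdoor path.
No other singleton works — e.g. {Dosage} leaves P3 open — so {Severity} is the unique smallest valid adjustment set.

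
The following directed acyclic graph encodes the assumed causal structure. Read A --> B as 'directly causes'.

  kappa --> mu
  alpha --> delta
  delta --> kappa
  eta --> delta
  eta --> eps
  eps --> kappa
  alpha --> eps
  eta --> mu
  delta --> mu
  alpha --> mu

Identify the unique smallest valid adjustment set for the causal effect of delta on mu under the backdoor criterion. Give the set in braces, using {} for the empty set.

Variables eligible for adjustment (non-descendants of delta, excluding delta and mu): {alpha, eps, eta}.
Backdoor paths from delta to mu:
  P1: delta <- eta -> eps <- alpha -> mu
  P2: delta <- eta -> eps -> kappa -> mu
  P3: delta <- eta -> mu
  P4: delta <- alpha -> eps <- eta -> mu
  P5: delta <- alpha -> eps -> kappa -> mu
  P6: delta <- alpha -> mu
The empty set is not sufficient: P2 (delta <- eta -> eps -> kappa -> mu) has no collider blocking it and no conditioned non-collider, so it is open.
Try {alpha, eta}:
  P1: blocked at fork node eta ∈ conditioning set.
  P2: blocked at fork node eta ∈ conditioning set.
  P3: blocked at fork node eta ∈ conditioning set.
  P4: blocked at fork node alpha ∈ conditioning set.
  P5: blocked at fork node alpha ∈ conditioning set.
  P6: blocked at fork node alpha ∈ conditioning set.
{alpha, eta} contains no descendant of delta and blocks every backdoor path.
Every element of {alpha, eta} is needed (dropping alpha leaves P5 open; dropping eta leaves P2 open), so no proper subset is valid.
Among all size-2 subsets of the eligible variables, only {alpha, eta} blocks every backdoor path, so it is the unique smallest valid adjustment set.

{alpha, eta}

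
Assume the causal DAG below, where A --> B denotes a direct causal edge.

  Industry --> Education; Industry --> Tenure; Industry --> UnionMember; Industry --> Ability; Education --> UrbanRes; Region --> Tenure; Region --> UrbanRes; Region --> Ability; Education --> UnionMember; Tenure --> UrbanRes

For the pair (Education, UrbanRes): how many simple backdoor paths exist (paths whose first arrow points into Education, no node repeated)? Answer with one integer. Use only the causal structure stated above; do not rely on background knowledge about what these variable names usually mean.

4

A backdoor path from Education to UrbanRes is any simple undirected path whose first edge points into Education (i.e. leaves Education via a parent).
Parents of Education: {Industry}.
Enumerating:
  P1: Education <- Industry -> Tenure <- Region -> UrbanRes
  P2: Education <- Industry -> Tenure -> UrbanRes
  P3: Education <- Industry -> Ability <- Region -> Tenure -> UrbanRes
  P4: Education <- Industry -> Ability <- Region -> UrbanRes
That exhausts the simple backdoor paths. Count: 4.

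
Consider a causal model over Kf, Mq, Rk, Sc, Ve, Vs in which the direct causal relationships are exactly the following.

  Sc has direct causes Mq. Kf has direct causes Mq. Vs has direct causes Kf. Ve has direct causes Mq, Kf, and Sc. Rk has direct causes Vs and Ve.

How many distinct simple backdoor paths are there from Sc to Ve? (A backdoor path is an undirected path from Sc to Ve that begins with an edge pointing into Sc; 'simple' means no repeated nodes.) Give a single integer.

A backdoor path from Sc to Ve is any simple undirected path whose first edge points into Sc (i.e. leaves Sc via a parent).
Parents of Sc: {Mq}.
Enumerating:
  P1: Sc <- Mq -> Kf -> Vs -> Rk <- Ve
  P2: Sc <- Mq -> Kf -> Ve
  P3: Sc <- Mq -> Ve
That exhausts the simple backdoor paths. Count: 3.

3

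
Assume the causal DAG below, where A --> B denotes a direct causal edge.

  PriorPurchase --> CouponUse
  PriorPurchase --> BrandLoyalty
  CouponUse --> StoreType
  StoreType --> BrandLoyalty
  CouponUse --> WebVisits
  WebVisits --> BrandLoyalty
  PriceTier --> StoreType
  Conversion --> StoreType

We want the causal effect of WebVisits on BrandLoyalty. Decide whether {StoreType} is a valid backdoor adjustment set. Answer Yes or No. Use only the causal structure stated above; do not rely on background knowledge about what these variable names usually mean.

No

Backdoor paths from WebVisits to BrandLoyalty (paths whose first edge points into WebVisits):
  P1: WebVisits <- CouponUse <- PriorPurchase -> BrandLoyalty
  P2: WebVisits <- CouponUse -> StoreType -> BrandLoyalty
Condition 1 (no descendant of WebVisits in the set): holds — descendants of WebVisits are {BrandLoyalty}; none are in {StoreType}.
Condition 2 (every backdoor path blocked by {StoreType}):
  P1: open — no interior node is in the conditioning set.
  P2: blocked at chain node StoreType ∈ conditioning set.
{StoreType} does not satisfy the backdoor criterion.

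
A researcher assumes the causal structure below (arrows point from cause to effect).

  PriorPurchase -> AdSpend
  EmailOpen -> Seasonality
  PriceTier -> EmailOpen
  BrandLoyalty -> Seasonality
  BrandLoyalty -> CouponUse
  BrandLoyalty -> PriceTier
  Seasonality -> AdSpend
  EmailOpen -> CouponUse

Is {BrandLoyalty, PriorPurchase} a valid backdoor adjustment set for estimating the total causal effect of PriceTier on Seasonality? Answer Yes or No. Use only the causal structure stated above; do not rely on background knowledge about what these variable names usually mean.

Yes

Backdoor paths from PriceTier to Seasonality (paths whose first edge points into PriceTier):
  P1: PriceTier <- BrandLoyalty -> Seasonality
  P2: PriceTier <- BrandLoyalty -> CouponUse <- EmailOpen -> Seasonality
Condition 1 (no descendant of PriceTier in the set): holds — descendants of PriceTier are {AdSpend, CouponUse, EmailOpen, Seasonality}; none are in {BrandLoyalty, PriorPurchase}.
Condition 2 (every backdoor path blocked by {BrandLoyalty, PriorPurchase}):
  P1: blocked at fork node BrandLoyalty ∈ conditioning set.
  P2: blocked at fork node BrandLoyalty ∈ conditioning set.
{BrandLoyalty, PriorPurchase} satisfies the backdoor criterion.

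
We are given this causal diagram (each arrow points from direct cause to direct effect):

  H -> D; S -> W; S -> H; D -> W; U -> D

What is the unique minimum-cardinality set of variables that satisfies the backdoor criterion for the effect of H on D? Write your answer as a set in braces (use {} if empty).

Variables eligible for adjustment (non-descendants of H, excluding H and D): {S, U}.
Backdoor paths from H to D:
  P1: H <- S -> W <- D
Each backdoor path contains an unconditioned collider, so every path is already blocked with the empty conditioning set:
  P1: blocked at collider W (neither it nor any descendant is in the conditioning set).
The empty set is therefore the unique smallest valid set.

{}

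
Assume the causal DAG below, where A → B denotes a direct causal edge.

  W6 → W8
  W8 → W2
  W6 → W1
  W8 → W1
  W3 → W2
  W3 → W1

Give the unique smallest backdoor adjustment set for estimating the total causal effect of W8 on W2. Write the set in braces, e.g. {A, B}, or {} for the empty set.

Variables eligible for adjustment (non-descendants of W8, excluding W8 and W2): {W3, W6}.
Backdoor paths from W8 to W2:
  P1: W8 <- W6 -> W1 <- W3 -> W2
Each backdoor path contains an unconditioned collider, so every path is already blocked with the empty conditioning set:
  P1: blocked at collider W1 (neither it nor any descendant is in the conditioning set).
The empty set is therefore the unique smallest valid set.

{}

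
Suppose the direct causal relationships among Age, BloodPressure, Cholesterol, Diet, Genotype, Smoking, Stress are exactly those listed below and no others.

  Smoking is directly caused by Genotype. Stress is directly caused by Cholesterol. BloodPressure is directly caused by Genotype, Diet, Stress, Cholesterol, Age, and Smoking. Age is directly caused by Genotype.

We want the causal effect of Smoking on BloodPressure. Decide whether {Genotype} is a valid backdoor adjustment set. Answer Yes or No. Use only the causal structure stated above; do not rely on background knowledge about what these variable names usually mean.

Yes

Backdoor paths from Smoking to BloodPressure (paths whose first edge points into Smoking):
  P1: Smoking <- Genotype -> Age -> BloodPressure
  P2: Smoking <- Genotype -> BloodPressure
Condition 1 (no descendant of Smoking in the set): holds — descendants of Smoking are {BloodPressure}; none are in {Genotype}.
Condition 2 (every backdoor path blocked by {Genotype}):
  P1: blocked at fork node Genotype ∈ conditioning set.
  P2: blocked at fork node Genotype ∈ conditioning set.
{Genotype} satisfies the backdoor criterion.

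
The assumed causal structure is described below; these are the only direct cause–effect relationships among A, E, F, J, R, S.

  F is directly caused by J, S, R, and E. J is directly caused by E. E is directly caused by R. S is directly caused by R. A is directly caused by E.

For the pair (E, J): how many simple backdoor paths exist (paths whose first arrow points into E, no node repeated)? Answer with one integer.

2

A backdoor path from E to J is any simple undirected path whose first edge points into E (i.e. leaves E via a parent).
Parents of E: {R}.
Enumerating:
  P1: E <- R -> S -> F <- J
  P2: E <- R -> F <- J
That exhausts the simple backdoor paths. Count: 2.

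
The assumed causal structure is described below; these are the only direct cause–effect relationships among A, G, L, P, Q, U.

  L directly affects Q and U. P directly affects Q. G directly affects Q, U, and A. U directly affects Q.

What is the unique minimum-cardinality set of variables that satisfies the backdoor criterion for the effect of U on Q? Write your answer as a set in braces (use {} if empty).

{G, L}

Variables eligible for adjustment (non-descendants of U, excluding U and Q): {A, G, L, P}.
Backdoor paths from U to Q:
  P1: U <- L -> Q
  P2: U <- G -> Q
The empty set is not sufficient: P1 (U <- L -> Q) has no collider blocking it and no conditioned non-collider, so it is open.
Try {G, L}:
  P1: blocked at fork node L ∈ conditioning set.
  P2: blocked at fork node G ∈ conditioning set.
{G, L} contains no descendant of U and blocks every backdoor path.
Every element of {G, L} is needed (dropping G leaves P2 open; dropping L leaves P1 open), so no proper subset is valid.
Among all size-2 subsets of the eligible variables, only {G, L} blocks every backdoor path, so it is the unique smallest valid adjustment set.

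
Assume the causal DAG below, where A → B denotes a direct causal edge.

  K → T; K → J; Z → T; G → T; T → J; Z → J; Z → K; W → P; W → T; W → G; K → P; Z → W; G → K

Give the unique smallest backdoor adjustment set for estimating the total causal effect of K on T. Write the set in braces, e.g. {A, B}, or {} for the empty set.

{G, Z}

Variables eligible for adjustment (non-descendants of K, excluding K and T): {G, W, Z}.
Backdoor paths from K to T:
  P1: K <- Z -> W -> G -> T
  P2: K <- Z -> W -> T
  P3: K <- Z -> T
  P4: K <- Z -> J <- T
  P5: K <- G <- W <- Z -> T
  P6: K <- G <- W <- Z -> J <- T
  P7: K <- G <- W -> T
  P8: K <- G -> T
The empty set is not sufficient: P1 (K <- Z -> W -> G -> T) has no collider blocking it and no conditioned non-collider, so it is open.
Try {G, Z}:
  P1: blocked at fork node Z ∈ conditioning set.
  P2: blocked at fork node Z ∈ conditioning set.
  P3: blocked at fork node Z ∈ conditioning set.
  P4: blocked at fork node Z ∈ conditioning set.
  P5: blocked at chain node G ∈ conditioning set.
  P6: blocked at chain node G ∈ conditioning set.
  P7: blocked at chain node G ∈ conditioning set.
  P8: blocked at fork node G ∈ conditioning set.
{G, Z} contains no descendant of K and blocks every backdoor path.
Every element of {G, Z} is needed (dropping G leaves P7 open; dropping Z leaves P2 open), so no proper subset is valid.
Among all size-2 subsets of the eligible variables, only {G, Z} blocks every backdoor path, so it is the unique smallest valid adjustment set.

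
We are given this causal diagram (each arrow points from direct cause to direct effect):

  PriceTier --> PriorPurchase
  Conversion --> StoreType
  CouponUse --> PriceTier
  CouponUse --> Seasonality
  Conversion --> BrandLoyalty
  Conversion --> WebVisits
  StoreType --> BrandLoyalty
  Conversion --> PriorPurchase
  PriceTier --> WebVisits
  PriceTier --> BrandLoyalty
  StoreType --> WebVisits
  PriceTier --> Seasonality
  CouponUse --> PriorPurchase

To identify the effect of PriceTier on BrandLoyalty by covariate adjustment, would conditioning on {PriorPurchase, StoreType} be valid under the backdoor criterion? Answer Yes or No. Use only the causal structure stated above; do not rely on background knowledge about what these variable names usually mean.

Backdoor paths from PriceTier to BrandLoyalty (paths whose first edge points into PriceTier):
  P1: PriceTier <- CouponUse -> PriorPurchase <- Conversion -> StoreType -> BrandLoyalty
  P2: PriceTier <- CouponUse -> PriorPurchase <- Conversion -> BrandLoyalty
  P3: PriceTier <- CouponUse -> PriorPurchase <- Conversion -> WebVisits <- StoreType -> BrandLoyalty
Condition 1 (no descendant of PriceTier in the set): FAILS — PriorPurchase is a descendant of PriceTier.
Condition 2 (every backdoor path blocked by {PriorPurchase, StoreType}):
  P1: blocked at chain node StoreType ∈ conditioning set.
  P2: open — collider(s) PriorPurchase are conditioned on (or have a conditioned descendant) and no non-collider on the path is in the set.
  P3: blocked at collider WebVisits (neither it nor any descendant is in the conditioning set).
{PriorPurchase, StoreType} does not satisfy the backdoor criterion.

No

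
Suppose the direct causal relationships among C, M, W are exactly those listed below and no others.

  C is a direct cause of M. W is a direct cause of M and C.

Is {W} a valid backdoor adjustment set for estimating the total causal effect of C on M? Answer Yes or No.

Yes

Backdoor paths from C to M (paths whose first edge points into C):
  P1: C <- W -> M
Condition 1 (no descendant of C in the set): holds — descendants of C are {M}; none are in {W}.
Condition 2 (every backdoor path blocked by {W}):
  P1: blocked at fork node W ∈ conditioning set.
{W} satisfies the backdoor criterion.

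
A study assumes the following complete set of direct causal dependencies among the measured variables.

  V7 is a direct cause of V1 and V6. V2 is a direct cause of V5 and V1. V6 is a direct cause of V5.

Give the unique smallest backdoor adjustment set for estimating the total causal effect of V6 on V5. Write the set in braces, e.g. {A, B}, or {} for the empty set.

Variables eligible for adjustment (non-descendants of V6, excluding V6 and V5): {V1, V2, V7}.
Backdoor paths from V6 to V5:
  P1: V6 <- V7 -> V1 <- V2 -> V5
Each backdoor path contains an unconditioned collider, so every path is already blocked with the empty conditioning set:
  P1: blocked at collider V1 (neither it nor any descendant is in the conditioning set).
The empty set is therefore the unique smallest valid set.

{}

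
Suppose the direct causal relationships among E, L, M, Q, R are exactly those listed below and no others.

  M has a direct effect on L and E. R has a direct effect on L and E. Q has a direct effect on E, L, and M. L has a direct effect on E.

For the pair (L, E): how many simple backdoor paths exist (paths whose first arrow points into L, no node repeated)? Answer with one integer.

5

A backdoor path from L to E is any simple undirected path whose first edge points into L (i.e. leaves L via a parent).
Parents of L: {M, Q, R}.
Enumerating:
  P1: L <- R -> E
  P2: L <- Q -> M -> E
  P3: L <- Q -> E
  P4: L <- M <- Q -> E
  P5: L <- M -> E
That exhausts the simple backdoor paths. Count: 5.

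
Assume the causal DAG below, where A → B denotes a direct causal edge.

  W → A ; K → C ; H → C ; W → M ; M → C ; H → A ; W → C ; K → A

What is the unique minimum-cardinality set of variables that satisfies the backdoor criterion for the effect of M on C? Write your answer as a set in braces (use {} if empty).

Variables eligible for adjustment (non-descendants of M, excluding M and C): {A, H, K, W}.
Backdoor paths from M to C:
  P1: M <- W -> C
  P2: M <- W -> A <- K -> C
  P3: M <- W -> A <- H -> C
The empty set is not sufficient: P1 (M <- W -> C) has no collider blocking it and no conditioned non-collider, so it is open.
Try {W}:
  P1: blocked at fork node W ∈ conditioning set.
  P2: blocked at fork node W ∈ conditioning set.
  P3: blocked at fork node W ∈ conditioning set.
{W} contains no descendant of M and blocks every backdoor path.
No other singleton works — e.g. {K} leaves P1 open — so {W} is the unique smallest valid adjustment set.

{W}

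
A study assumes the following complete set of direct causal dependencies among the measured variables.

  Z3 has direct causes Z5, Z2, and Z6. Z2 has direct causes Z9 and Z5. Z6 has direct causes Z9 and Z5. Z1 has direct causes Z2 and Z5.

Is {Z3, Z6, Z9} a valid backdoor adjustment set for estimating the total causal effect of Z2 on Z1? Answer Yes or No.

No

Backdoor paths from Z2 to Z1 (paths whose first edge points into Z2):
  P1: Z2 <- Z9 -> Z6 <- Z5 -> Z1
  P2: Z2 <- Z9 -> Z6 -> Z3 <- Z5 -> Z1
  P3: Z2 <- Z5 -> Z1
Condition 1 (no descendant of Z2 in the set): FAILS — Z3 is a descendant of Z2.
Condition 2 (every backdoor path blocked by {Z3, Z6, Z9}):
  P1: blocked at fork node Z9 ∈ conditioning set.
  P2: blocked at fork node Z9 ∈ conditioning set.
  P3: open — no interior node is in the conditioning set.
{Z3, Z6, Z9} does not satisfy the backdoor criterion.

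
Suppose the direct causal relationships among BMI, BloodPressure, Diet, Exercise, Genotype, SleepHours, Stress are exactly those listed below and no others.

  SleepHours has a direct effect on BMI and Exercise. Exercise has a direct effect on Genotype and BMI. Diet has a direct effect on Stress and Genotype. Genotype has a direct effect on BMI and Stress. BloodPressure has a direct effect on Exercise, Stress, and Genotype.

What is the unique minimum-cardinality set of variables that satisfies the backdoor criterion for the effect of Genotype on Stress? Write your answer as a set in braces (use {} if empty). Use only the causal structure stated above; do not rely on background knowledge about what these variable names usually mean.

Variables eligible for adjustment (non-descendants of Genotype, excluding Genotype and Stress): {BloodPressure, Diet, Exercise, SleepHours}.
Backdoor paths from Genotype to Stress:
  P1: Genotype <- Diet -> Stress
  P2: Genotype <- BloodPressure -> Stress
  P3: Genotype <- Exercise <- BloodPressure -> Stress
The empty set is not sufficient: P1 (Genotype <- Diet -> Stress) has no collider blocking it and no conditioned non-collider, so it is open.
Try {BloodPressure, Diet}:
  P1: blocked at fork node Diet ∈ conditioning set.
  P2: blocked at fork node BloodPressure ∈ conditioning set.
  P3: blocked at fork node BloodPressure ∈ conditioning set.
{BloodPressure, Diet} contains no descendant of Genotype and blocks every backdoor path.
Every element of {BloodPressure, Diet} is needed (dropping BloodPressure leaves P2 open; dropping Diet leaves P1 open), so no proper subset is valid.
Among all size-2 subsets of the eligible variables, only {BloodPressure, Diet} blocks every backdoor path, so it is the unique smallest valid adjustment set.

{BloodPressure, Diet}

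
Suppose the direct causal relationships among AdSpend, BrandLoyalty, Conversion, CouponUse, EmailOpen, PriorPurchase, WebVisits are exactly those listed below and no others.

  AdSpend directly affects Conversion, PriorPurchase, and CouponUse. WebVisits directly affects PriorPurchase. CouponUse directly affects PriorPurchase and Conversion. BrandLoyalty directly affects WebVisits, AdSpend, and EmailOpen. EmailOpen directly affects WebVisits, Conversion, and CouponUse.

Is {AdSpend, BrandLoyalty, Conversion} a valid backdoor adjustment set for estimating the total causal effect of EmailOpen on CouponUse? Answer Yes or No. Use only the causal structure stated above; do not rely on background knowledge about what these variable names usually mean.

No

Backdoor paths from EmailOpen to CouponUse (paths whose first edge points into EmailOpen):
  P1: EmailOpen <- BrandLoyalty -> AdSpend -> CouponUse
  P2: EmailOpen <- BrandLoyalty -> AdSpend -> Conversion <- CouponUse
  P3: EmailOpen <- BrandLoyalty -> AdSpend -> PriorPurchase <- CouponUse
  P4: EmailOpen <- BrandLoyalty -> WebVisits -> PriorPurchase <- AdSpend -> CouponUse
  P5: EmailOpen <- BrandLoyalty -> WebVisits -> PriorPurchase <- AdSpend -> Conversion <- CouponUse
  P6: EmailOpen <- BrandLoyalty -> WebVisits -> PriorPurchase <- CouponUse
Condition 1 (no descendant of EmailOpen in the set): FAILS — Conversion is a descendant of EmailOpen.
Condition 2 (every backdoor path blocked by {AdSpend, BrandLoyalty, Conversion}):
  P1: blocked at fork node BrandLoyalty ∈ conditioning set.
  P2: blocked at fork node BrandLoyalty ∈ conditioning set.
  P3: blocked at fork node BrandLoyalty ∈ conditioning set.
  P4: blocked at fork node BrandLoyalty ∈ conditioning set.
  P5: blocked at fork node BrandLoyalty ∈ conditioning set.
  P6: blocked at fork node BrandLoyalty ∈ conditioning set.
{AdSpend, BrandLoyalty, Conversion} does not satisfy the backdoor criterion.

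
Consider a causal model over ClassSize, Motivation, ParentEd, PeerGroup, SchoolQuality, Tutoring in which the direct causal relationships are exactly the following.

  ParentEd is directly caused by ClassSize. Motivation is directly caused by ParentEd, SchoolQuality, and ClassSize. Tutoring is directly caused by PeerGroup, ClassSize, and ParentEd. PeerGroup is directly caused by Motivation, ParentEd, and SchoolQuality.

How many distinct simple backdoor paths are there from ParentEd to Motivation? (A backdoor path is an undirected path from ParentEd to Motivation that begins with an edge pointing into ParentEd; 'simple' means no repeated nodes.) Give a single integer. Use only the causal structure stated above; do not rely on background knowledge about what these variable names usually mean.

A backdoor path from ParentEd to Motivation is any simple undirected path whose first edge points into ParentEd (i.e. leaves ParentEd via a parent).
Parents of ParentEd: {ClassSize}.
Enumerating:
  P1: ParentEd <- ClassSize -> Motivation
  P2: ParentEd <- ClassSize -> Tutoring <- PeerGroup <- SchoolQuality -> Motivation
  P3: ParentEd <- ClassSize -> Tutoring <- PeerGroup <- Motivation
That exhausts the simple backdoor paths. Count: 3.

3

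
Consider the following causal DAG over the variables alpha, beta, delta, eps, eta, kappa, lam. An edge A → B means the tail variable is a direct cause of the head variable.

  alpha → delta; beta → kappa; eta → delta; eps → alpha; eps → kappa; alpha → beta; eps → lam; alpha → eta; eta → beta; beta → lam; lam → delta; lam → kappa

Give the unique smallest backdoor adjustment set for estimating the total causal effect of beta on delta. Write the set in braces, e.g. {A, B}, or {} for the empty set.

Variables eligible for adjustment (non-descendants of beta, excluding beta and delta): {alpha, eps, eta}.
Backdoor paths from beta to delta:
  P1: beta <- alpha <- eps -> lam -> delta
  P2: beta <- alpha <- eps -> kappa <- lam -> delta
  P3: beta <- alpha -> eta -> delta
  P4: beta <- alpha -> delta
  P5: beta <- eta <- alpha <- eps -> lam -> delta
  P6: beta <- eta <- alpha <- eps -> kappa <- lam -> delta
  P7: beta <- eta <- alpha -> delta
  P8: beta <- eta -> delta
The empty set is not sufficient: P1 (beta <- alpha <- eps -> lam -> delta) has no collider blocking it and no conditioned non-collider, so it is open.
Try {alpha, eta}:
  P1: blocked at chain node alpha ∈ conditioning set.
  P2: blocked at chain node alpha ∈ conditioning set.
  P3: blocked at fork node alpha ∈ conditioning set.
  P4: blocked at fork node alpha ∈ conditioning set.
  P5: blocked at chain node eta ∈ conditioning set.
  P6: blocked at chain node eta ∈ conditioning set.
  P7: blocked at chain node eta ∈ conditioning set.
  P8: blocked at fork node eta ∈ conditioning set.
{alpha, eta} contains no descendant of beta and blocks every backdoor path.
Every element of {alpha, eta} is needed (dropping alpha leaves P1 open; dropping eta leaves P8 open), so no proper subset is valid.
Among all size-2 subsets of the eligible variables, only {alpha, eta} blocks every backdoor path, so it is the unique smallest valid adjustment set.

{alpha, eta}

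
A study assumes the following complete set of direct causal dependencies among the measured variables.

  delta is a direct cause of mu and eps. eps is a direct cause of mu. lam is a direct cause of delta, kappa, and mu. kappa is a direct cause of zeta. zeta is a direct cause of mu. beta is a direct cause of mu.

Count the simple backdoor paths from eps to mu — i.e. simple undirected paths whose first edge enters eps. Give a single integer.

3

A backdoor path from eps to mu is any simple undirected path whose first edge points into eps (i.e. leaves eps via a parent).
Parents of eps: {delta}.
Enumerating:
  P1: eps <- delta <- lam -> kappa -> zeta -> mu
  P2: eps <- delta <- lam -> mu
  P3: eps <- delta -> mu
That exhausts the simple backdoor paths. Count: 3.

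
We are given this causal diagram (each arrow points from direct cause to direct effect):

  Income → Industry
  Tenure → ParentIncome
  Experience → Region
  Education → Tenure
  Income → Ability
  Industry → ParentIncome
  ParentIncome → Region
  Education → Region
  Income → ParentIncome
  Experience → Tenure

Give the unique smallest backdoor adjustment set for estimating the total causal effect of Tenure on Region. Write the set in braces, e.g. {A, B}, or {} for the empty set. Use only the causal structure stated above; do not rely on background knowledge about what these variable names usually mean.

{Education, Experience}

Variables eligible for adjustment (non-descendants of Tenure, excluding Tenure and Region): {Ability, Education, Experience, Income, Industry}.
Backdoor paths from Tenure to Region:
  P1: Tenure <- Education -> Region
  P2: Tenure <- Experience -> Region
The empty set is not sufficient: P1 (Tenure <- Education -> Region) has no collider blocking it and no conditioned non-collider, so it is open.
Try {Education, Experience}:
  P1: blocked at fork node Education ∈ conditioning set.
  P2: blocked at fork node Experience ∈ conditioning set.
{Education, Experience} contains no descendant of Tenure and blocks every backdoor path.
Every element of {Education, Experience} is needed (dropping Education leaves P1 open; dropping Experience leaves P2 open), so no proper subset is valid.
Among all size-2 subsets of the eligible variables, only {Education, Experience} blocks every backdoor path, so it is the unique smallest valid adjustment set.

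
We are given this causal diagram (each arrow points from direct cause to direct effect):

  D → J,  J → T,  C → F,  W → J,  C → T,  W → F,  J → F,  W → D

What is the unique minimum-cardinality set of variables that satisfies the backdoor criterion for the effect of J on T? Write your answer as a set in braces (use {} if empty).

{}

Variables eligible for adjustment (non-descendants of J, excluding J and T): {C, D, W}.
Backdoor paths from J to T:
  P1: J <- W -> F <- C -> T
  P2: J <- D <- W -> F <- C -> T
Each backdoor path contains an unconditioned collider, so every path is already blocked with the empty conditioning set:
  P1: blocked at collider F (neither it nor any descendant is in the conditioning set).
  P2: blocked at collider F (neither it nor any descendant is in the conditioning set).
The empty set is therefore the unique smallest valid set.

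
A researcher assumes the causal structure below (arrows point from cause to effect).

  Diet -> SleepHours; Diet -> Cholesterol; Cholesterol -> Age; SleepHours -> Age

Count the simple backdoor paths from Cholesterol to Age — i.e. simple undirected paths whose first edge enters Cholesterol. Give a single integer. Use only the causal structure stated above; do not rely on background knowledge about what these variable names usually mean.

A backdoor path from Cholesterol to Age is any simple undirected path whose first edge points into Cholesterol (i.e. leaves Cholesterol via a parent).
Parents of Cholesterol: {Diet}.
Enumerating:
  P1: Cholesterol <- Diet -> SleepHours -> Age
That exhausts the simple backdoor paths. Count: 1.

1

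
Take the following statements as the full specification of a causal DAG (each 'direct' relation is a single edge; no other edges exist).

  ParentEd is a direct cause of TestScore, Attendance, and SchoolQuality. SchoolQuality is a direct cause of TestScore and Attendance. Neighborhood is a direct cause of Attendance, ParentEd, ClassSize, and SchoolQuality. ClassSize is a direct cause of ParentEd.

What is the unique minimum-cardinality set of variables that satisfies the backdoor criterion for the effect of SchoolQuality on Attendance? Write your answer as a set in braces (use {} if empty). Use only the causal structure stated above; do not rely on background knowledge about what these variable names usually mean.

Variables eligible for adjustment (non-descendants of SchoolQuality, excluding SchoolQuality and Attendance): {ClassSize, Neighborhood, ParentEd}.
Backdoor paths from SchoolQuality to Attendance:
  P1: SchoolQuality <- Neighborhood -> ClassSize -> ParentEd -> Attendance
  P2: SchoolQuality <- Neighborhood -> ParentEd -> Attendance
  P3: SchoolQuality <- Neighborhood -> Attendance
  P4: SchoolQuality <- ParentEd <- Neighborhood -> Attendance
  P5: SchoolQuality <- ParentEd <- ClassSize <- Neighborhood -> Attendance
  P6: SchoolQuality <- ParentEd -> Attendance
The empty set is not sufficient: P1 (SchoolQuality <- Neighborhood -> ClassSize -> ParentEd -> Attendance) has no collider blocking it and no conditioned non-collider, so it is open.
Try {Neighborhood, ParentEd}:
  P1: blocked at fork node Neighborhood ∈ conditioning set.
  P2: blocked at fork node Neighborhood ∈ conditioning set.
  P3: blocked at fork node Neighborhood ∈ conditioning set.
  P4: blocked at chain node ParentEd ∈ conditioning set.
  P5: blocked at chain node ParentEd ∈ conditioning set.
  P6: blocked at fork node ParentEd ∈ conditioning set.
{Neighborhood, ParentEd} contains no descendant of SchoolQuality and blocks every backdoor path.
Every element of {Neighborhood, ParentEd} is needed (dropping Neighborhood leaves P3 open; dropping ParentEd leaves P6 open), so no proper subset is valid.
Among all size-2 subsets of the eligible variables, only {Neighborhood, ParentEd} blocks every backdoor path, so it is the unique smallest valid adjustment set.

{Neighborhood, ParentEd}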